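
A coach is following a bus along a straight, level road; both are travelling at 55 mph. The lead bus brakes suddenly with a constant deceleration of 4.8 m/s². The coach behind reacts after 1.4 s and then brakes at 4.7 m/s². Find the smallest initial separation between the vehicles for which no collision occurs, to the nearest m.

Minimum gap ≈ 36 m

55 mph × 0.44704 = 24.5872 m/s.
Leader travels v²/(2a_L) = 604.530 / 9.600 = 62.972 m before stopping.
Follower covers v·t_r = 24.5872 × 1.4 = 34.422 m while reacting, then v²/(2a_F) = 604.530 / 9.400 = 64.312 m while braking, for a total of 34.422 + 64.312 = 98.734 m.
Since a_F ≤ a_L and the follower starts braking later, the follower is never slower than the leader, so the closest approach is when both have stopped.
Minimum gap = 98.734 − 62.972 = 35.762 m.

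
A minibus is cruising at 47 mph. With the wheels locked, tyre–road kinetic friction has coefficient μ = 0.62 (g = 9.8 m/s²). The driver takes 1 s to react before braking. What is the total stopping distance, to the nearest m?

Total stopping distance ≈ 57 m

47 mph × 0.44704 = 21.0109 m/s.
a = μg = 0.62 × 9.8 = 6.076 m/s².
Reaction distance = v·t_r = 21.0109 × 1 = 21.011 m.
Braking distance = v²/(2a) = 21.0109² / (2 × 6.076) = 441.458 / 12.152 = 36.328 m.
Total = 21.011 + 36.328 = 57.339 m.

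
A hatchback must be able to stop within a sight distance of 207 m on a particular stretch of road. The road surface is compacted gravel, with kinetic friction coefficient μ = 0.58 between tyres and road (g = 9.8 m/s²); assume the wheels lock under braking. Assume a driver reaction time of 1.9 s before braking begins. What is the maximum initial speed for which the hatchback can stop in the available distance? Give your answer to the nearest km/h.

a = μg = 0.58 × 9.8 = 5.684 m/s².
Stopping distance: v·t_r + v²/(2a) = 207 with t_r = 1.9 s and a = 5.684 m/s².
So v² + 21.599 v − 2353.18 = 0.
Positive root: v = −a·t_r + √((a·t_r)² + 2a·d) = −10.800 + √(116.640 + 2353.18) = 38.8973 m/s.
38.8973 m/s × 3.6 = 140.030 km/h.

Maximum speed ≈ 140 km/h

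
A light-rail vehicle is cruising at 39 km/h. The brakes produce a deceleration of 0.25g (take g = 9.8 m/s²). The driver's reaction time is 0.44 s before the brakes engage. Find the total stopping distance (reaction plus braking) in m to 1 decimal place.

Total stopping distance ≈ 28.7 m

39 km/h ÷ 3.6 = 10.8333 m/s.
a = 0.25 × 9.8 = 2.450 m/s².
Reaction distance = v·t_r = 10.8333 × 0.44 = 4.767 m.
Braking distance = v²/(2a) = 10.8333² / (2 × 2.450) = 117.360 / 4.900 = 23.951 m.
Total = 4.767 + 23.951 = 28.718 m.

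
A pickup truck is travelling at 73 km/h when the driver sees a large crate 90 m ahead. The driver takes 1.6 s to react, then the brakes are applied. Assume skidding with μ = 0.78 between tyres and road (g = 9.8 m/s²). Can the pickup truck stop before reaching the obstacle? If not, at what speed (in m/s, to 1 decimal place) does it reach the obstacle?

73 km/h ÷ 3.6 = 20.2778 m/s.
a = μg = 0.78 × 9.8 = 7.644 m/s².
Reaction distance = 20.2778 × 1.6 = 32.444 m.
Braking distance = v²/(2a) = 411.189 / 15.288 = 26.896 m.
Total stopping distance = 32.444 + 26.896 = 59.340 m, vs 90 m available — it stops with 90 − 59.340 = 30.660 m to spare.

Yes — it stops about 30.7 m short of the obstacle, so it never reaches it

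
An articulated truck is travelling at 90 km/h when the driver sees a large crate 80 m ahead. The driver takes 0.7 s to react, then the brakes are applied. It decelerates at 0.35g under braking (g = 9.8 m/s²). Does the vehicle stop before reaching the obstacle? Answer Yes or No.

No

90 km/h ÷ 3.6 = 25.0000 m/s.
a = 0.35 × 9.8 = 3.430 m/s².
Reaction distance = 25.0000 × 0.7 = 17.500 m.
Braking distance = v²/(2a) = 625.000 / 6.860 = 91.108 m.
Total stopping distance = 17.500 + 91.108 = 108.608 m, vs 80 m available — it cannot stop in time and overshoots by 108.608 − 80 = 28.608 m.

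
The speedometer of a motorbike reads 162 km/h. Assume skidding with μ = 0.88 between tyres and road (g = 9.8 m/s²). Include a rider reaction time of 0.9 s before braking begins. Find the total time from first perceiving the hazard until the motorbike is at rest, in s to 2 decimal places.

162 km/h ÷ 3.6 = 45.0000 m/s.
a = μg = 0.88 × 9.8 = 8.624 m/s².
Braking time = v/a = 45.0000 / 8.624 = 5.218 s.
Total = 0.9 + 5.218 = 6.118 s.

Total time ≈ 6.12 s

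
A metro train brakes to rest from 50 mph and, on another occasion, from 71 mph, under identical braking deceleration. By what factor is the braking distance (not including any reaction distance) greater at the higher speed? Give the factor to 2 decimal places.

Braking distance d = v²/(2a), so with a fixed, d ∝ v².
Factor = (71/50)² = 1.4200² = 2.0164.

Factor ≈ 2.02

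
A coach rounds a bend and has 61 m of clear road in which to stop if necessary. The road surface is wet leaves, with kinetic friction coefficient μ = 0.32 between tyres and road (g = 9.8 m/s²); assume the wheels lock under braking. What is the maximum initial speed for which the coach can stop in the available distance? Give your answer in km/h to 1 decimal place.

a = μg = 0.32 × 9.8 = 3.136 m/s².
v²/(2a) = d ⇒ v = √(2 × 3.136 × 61) = √382.59 = 19.5599 m/s.
19.5599 m/s × 3.6 = 70.416 km/h.

Maximum speed ≈ 70.4 km/h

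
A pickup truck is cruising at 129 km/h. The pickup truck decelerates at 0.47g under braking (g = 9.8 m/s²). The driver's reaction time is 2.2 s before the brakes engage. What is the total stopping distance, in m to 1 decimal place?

Total stopping distance ≈ 218.2 m

129 km/h ÷ 3.6 = 35.8333 m/s.
a = 0.47 × 9.8 = 4.606 m/s².
Reaction distance = v·t_r = 35.8333 × 2.2 = 78.833 m.
Braking distance = v²/(2a) = 35.8333² / (2 × 4.606) = 1284.025 / 9.212 = 139.386 m.
Total = 78.833 + 139.386 = 218.219 m.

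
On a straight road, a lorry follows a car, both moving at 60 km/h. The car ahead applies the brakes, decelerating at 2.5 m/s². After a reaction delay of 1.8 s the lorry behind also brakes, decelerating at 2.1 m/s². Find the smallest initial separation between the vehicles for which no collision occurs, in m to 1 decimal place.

60 km/h ÷ 3.6 = 16.6667 m/s.
Leader travels v²/(2a_L) = 277.779 / 5.000 = 55.556 m before stopping.
Follower covers v·t_r = 16.6667 × 1.8 = 30.000 m while reacting, then v²/(2a_F) = 277.779 / 4.200 = 66.138 m while braking, for a total of 30.000 + 66.138 = 96.138 m.
Since a_F ≤ a_L and the follower starts braking later, the follower is never slower than the leader, so the closest approach is when both have stopped.
Minimum gap = 96.138 − 55.556 = 40.582 m.

Minimum gap ≈ 40.6 m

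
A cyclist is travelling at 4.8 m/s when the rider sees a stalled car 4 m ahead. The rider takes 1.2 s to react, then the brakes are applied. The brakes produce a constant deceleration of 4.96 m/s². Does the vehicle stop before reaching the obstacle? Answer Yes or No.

Reaction distance = 4.8000 × 1.2 = 5.760 m.
Braking distance = v²/(2a) = 23.040 / 9.920 = 2.323 m.
Total stopping distance = 5.760 + 2.323 = 8.083 m, vs 4 m available — it cannot stop in time and overshoots by 8.083 − 4 = 4.083 m.

No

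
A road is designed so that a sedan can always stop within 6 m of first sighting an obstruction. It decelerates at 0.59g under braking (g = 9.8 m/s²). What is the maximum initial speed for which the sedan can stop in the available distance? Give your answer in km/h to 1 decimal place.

Maximum speed ≈ 30.0 km/h

a = 0.59 × 9.8 = 5.782 m/s².
v²/(2a) = d ⇒ v = √(2 × 5.782 × 6) = √69.38 = 8.3295 m/s.
8.3295 m/s × 3.6 = 29.986 km/h.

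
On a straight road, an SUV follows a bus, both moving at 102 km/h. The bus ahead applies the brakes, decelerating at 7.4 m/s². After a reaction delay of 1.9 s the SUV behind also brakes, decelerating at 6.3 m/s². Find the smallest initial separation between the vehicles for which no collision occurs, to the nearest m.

Minimum gap ≈ 63 m

102 km/h ÷ 3.6 = 28.3333 m/s.
Leader travels v²/(2a_L) = 802.776 / 14.800 = 54.242 m before stopping.
Follower covers v·t_r = 28.3333 × 1.9 = 53.833 m while reacting, then v²/(2a_F) = 802.776 / 12.600 = 63.712 m while braking, for a total of 53.833 + 63.712 = 117.545 m.
Since a_F ≤ a_L and the follower starts braking later, the follower is never slower than the leader, so the closest approach is when both have stopped.
Minimum gap = 117.545 − 54.242 = 63.303 m.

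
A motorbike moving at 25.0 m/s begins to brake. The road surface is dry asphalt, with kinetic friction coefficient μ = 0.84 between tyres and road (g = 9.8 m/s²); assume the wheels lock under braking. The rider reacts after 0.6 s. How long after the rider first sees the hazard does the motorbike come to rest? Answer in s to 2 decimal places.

a = μg = 0.84 × 9.8 = 8.232 m/s².
Braking time = v/a = 25.0000 / 8.232 = 3.037 s.
Total = 0.6 + 3.037 = 3.637 s.

Total time ≈ 3.64 s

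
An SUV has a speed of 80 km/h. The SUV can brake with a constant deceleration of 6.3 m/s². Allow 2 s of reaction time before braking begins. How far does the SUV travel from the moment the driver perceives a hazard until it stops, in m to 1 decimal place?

Total stopping distance ≈ 83.6 m

80 km/h ÷ 3.6 = 22.2222 m/s.
Reaction distance = v·t_r = 22.2222 × 2 = 44.444 m.
Braking distance = v²/(2a) = 22.2222² / (2 × 6.300) = 493.826 / 12.600 = 39.193 m.
Total = 44.444 + 39.193 = 83.637 m.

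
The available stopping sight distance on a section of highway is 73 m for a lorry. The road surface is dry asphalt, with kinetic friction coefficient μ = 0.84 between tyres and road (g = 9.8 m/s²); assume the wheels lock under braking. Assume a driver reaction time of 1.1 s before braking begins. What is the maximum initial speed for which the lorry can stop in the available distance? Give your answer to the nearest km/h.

Maximum speed ≈ 96 km/h

a = μg = 0.84 × 9.8 = 8.232 m/s².
Stopping distance: v·t_r + v²/(2a) = 73 with t_r = 1.1 s and a = 8.232 m/s².
So v² + 18.110 v − 1201.87 = 0.
Positive root: v = −a·t_r + √((a·t_r)² + 2a·d) = −9.055 + √(81.993 + 1201.87) = 26.7760 m/s.
26.7760 m/s × 3.6 = 96.394 km/h.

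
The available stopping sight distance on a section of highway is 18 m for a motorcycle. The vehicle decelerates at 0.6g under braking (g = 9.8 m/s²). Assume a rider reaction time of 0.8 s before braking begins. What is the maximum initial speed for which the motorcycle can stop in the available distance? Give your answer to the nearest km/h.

a = 0.6 × 9.8 = 5.880 m/s².
Stopping distance: v·t_r + v²/(2a) = 18 with t_r = 0.8 s and a = 5.880 m/s².
So v² + 9.408 v − 211.68 = 0.
Positive root: v = −a·t_r + √((a·t_r)² + 2a·d) = −4.704 + √(22.128 + 211.68) = 10.5868 m/s.
10.5868 m/s × 3.6 = 38.112 km/h.

Maximum speed ≈ 38 km/h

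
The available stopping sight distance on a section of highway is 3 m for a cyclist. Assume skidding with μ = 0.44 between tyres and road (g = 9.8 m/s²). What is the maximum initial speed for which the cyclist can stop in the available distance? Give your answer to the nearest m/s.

Maximum speed ≈ 5 m/s

a = μg = 0.44 × 9.8 = 4.312 m/s².
v²/(2a) = d ⇒ v = √(2 × 4.312 × 3) = √25.87 = 5.0863 m/s.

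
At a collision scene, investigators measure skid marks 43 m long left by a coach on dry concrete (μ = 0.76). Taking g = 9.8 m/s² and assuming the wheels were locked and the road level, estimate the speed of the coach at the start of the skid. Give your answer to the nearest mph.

Initial speed ≈ 57 mph

Deceleration a = μg = 0.76 × 9.8 = 7.448 m/s².
v = √(2a·d) = √(2 × 7.448 × 43) = √640.528 = 25.3087 m/s.
= 25.3087 ÷ 0.44704 = 56.614 mph.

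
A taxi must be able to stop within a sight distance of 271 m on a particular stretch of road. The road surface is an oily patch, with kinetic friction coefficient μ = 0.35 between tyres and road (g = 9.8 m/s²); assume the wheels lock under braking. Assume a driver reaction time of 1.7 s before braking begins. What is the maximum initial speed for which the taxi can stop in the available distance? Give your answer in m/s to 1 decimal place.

Maximum speed ≈ 37.7 m/s

a = μg = 0.35 × 9.8 = 3.430 m/s².
Stopping distance: v·t_r + v²/(2a) = 271 with t_r = 1.7 s and a = 3.430 m/s².
So v² + 11.662 v − 1859.06 = 0.
Positive root: v = −a·t_r + √((a·t_r)² + 2a·d) = −5.831 + √(34.001 + 1859.06) = 37.6783 m/s.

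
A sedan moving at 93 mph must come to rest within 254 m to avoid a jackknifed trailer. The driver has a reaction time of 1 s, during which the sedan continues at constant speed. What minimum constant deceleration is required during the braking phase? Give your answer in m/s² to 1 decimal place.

Required deceleration ≈ 4.1 m/s²

93 mph × 0.44704 = 41.5747 m/s.
Distance covered during reaction = 41.5747 × 1 = 41.575 m.
Distance available for braking: 254 − 41.575 = 212.425 m.
v² = 2a·d ⇒ a = v²/(2d) = 41.5747² / (2 × 212.425) = 1728.456 / 424.850 = 4.0684 m/s².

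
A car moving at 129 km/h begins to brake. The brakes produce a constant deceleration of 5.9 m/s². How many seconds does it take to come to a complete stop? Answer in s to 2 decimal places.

Braking time ≈ 6.07 s

129 km/h ÷ 3.6 = 35.8333 m/s.
Braking time = v/a = 35.8333 / 5.900 = 6.073 s.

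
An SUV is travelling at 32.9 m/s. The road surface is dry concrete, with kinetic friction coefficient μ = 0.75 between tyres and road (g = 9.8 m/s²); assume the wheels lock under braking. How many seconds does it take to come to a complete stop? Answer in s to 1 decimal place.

Braking time ≈ 4.5 s

a = μg = 0.75 × 9.8 = 7.350 m/s².
Braking time = v/a = 32.9000 / 7.350 = 4.476 s.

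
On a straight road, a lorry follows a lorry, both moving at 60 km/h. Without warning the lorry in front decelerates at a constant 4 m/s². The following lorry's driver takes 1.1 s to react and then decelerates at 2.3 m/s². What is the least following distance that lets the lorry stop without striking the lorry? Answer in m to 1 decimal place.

60 km/h ÷ 3.6 = 16.6667 m/s.
Leader travels v²/(2a_L) = 277.779 / 8.000 = 34.722 m before stopping.
Follower covers v·t_r = 16.6667 × 1.1 = 18.333 m while reacting, then v²/(2a_F) = 277.779 / 4.600 = 60.387 m while braking, for a total of 18.333 + 60.387 = 78.720 m.
Since a_F ≤ a_L and the follower starts braking later, the follower is never slower than the leader, so the closest approach is when both have stopped.
Minimum gap = 78.720 − 34.722 = 43.998 m.

Minimum gap ≈ 44.0 m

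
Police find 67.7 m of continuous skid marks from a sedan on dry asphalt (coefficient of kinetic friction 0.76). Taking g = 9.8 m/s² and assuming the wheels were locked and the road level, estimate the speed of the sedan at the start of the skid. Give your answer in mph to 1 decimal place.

Deceleration a = μg = 0.76 × 9.8 = 7.448 m/s².
v = √(2a·d) = √(2 × 7.448 × 67.7) = √1008.459 = 31.7562 m/s.
= 31.7562 ÷ 0.44704 = 71.037 mph.

Initial speed ≈ 71.0 mph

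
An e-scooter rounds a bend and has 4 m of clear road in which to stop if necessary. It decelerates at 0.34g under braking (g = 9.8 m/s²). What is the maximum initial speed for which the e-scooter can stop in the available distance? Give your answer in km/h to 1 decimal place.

a = 0.34 × 9.8 = 3.332 m/s².
v²/(2a) = d ⇒ v = √(2 × 3.332 × 4) = √26.66 = 5.1633 m/s.
5.1633 m/s × 3.6 = 18.588 km/h.

Maximum speed ≈ 18.6 km/h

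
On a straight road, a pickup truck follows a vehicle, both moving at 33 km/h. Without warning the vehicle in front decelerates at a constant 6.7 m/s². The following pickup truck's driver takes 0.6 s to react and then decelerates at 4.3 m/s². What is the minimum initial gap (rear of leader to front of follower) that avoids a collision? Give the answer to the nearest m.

Minimum gap ≈ 9 m

33 km/h ÷ 3.6 = 9.1667 m/s.
Leader travels v²/(2a_L) = 84.028 / 13.400 = 6.271 m before stopping.
Follower covers v·t_r = 9.1667 × 0.6 = 5.500 m while reacting, then v²/(2a_F) = 84.028 / 8.600 = 9.771 m while braking, for a total of 5.500 + 9.771 = 15.271 m.
Since a_F ≤ a_L and the follower starts braking later, the follower is never slower than the leader, so the closest approach is when both have stopped.
Minimum gap = 15.271 − 6.271 = 9.000 m.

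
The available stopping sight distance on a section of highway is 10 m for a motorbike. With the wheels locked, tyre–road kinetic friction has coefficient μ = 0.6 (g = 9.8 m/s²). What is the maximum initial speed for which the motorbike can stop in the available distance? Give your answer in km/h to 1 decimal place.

Maximum speed ≈ 39.0 km/h

a = μg = 0.6 × 9.8 = 5.880 m/s².
v²/(2a) = d ⇒ v = √(2 × 5.880 × 10) = √117.60 = 10.8444 m/s.
10.8444 m/s × 3.6 = 39.040 km/h.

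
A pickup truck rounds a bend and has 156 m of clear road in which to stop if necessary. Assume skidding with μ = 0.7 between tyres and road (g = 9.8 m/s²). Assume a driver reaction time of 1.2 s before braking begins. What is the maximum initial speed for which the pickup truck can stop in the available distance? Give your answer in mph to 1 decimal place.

a = μg = 0.7 × 9.8 = 6.860 m/s².
Stopping distance: v·t_r + v²/(2a) = 156 with t_r = 1.2 s and a = 6.860 m/s².
So v² + 16.464 v − 2140.32 = 0.
Positive root: v = −a·t_r + √((a·t_r)² + 2a·d) = −8.232 + √(67.766 + 2140.32) = 38.7583 m/s.
38.7583 m/s ÷ 0.44704 = 86.700 mph.

Maximum speed ≈ 86.7 mph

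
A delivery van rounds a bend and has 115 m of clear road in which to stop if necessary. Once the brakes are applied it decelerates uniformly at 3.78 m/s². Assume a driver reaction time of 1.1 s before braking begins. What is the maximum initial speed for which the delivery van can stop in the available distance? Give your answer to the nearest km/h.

Maximum speed ≈ 92 km/h

Stopping distance: v·t_r + v²/(2a) = 115 with t_r = 1.1 s and a = 3.780 m/s².
So v² + 8.316 v − 869.40 = 0.
Positive root: v = −a·t_r + √((a·t_r)² + 2a·d) = −4.158 + √(17.289 + 869.40) = 25.6193 m/s.
25.6193 m/s × 3.6 = 92.229 km/h.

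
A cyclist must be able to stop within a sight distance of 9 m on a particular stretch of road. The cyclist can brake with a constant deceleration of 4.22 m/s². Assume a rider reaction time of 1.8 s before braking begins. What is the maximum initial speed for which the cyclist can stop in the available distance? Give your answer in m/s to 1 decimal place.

Stopping distance: v·t_r + v²/(2a) = 9 with t_r = 1.8 s and a = 4.220 m/s².
So v² + 15.192 v − 75.96 = 0.
Positive root: v = −a·t_r + √((a·t_r)² + 2a·d) = −7.596 + √(57.699 + 75.96) = 3.9651 m/s.

Maximum speed ≈ 4.0 m/s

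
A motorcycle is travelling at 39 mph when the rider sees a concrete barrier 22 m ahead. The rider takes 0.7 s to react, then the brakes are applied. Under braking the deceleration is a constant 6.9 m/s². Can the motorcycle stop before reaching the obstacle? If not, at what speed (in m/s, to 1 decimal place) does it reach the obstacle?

39 mph × 0.44704 = 17.4346 m/s.
Reaction distance = 17.4346 × 0.7 = 12.204 m.
Braking distance needed to stop: v²/(2a) = 303.965 / 13.800 = 22.026 m, so total needed = 12.204 + 22.026 = 34.230 m > 22 m — it cannot stop.
Distance remaining when braking begins: 22 − 12.204 = 9.796 m.
v² = v₀² − 2a·d = 303.965 − 2 × 6.900 × 9.796 = 168.780 m²/s².
v = √168.780 = 12.992 m/s.

No — it strikes the obstacle at 13.0 m/s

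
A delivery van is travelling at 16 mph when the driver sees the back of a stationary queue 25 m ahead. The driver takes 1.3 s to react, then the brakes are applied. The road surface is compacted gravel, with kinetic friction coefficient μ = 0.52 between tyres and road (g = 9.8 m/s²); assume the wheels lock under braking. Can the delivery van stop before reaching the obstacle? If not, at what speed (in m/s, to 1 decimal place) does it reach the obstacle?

Yes — it stops about 10.7 m short of the obstacle, so it never reaches it

16 mph × 0.44704 = 7.1526 m/s.
a = μg = 0.52 × 9.8 = 5.096 m/s².
Reaction distance = 7.1526 × 1.3 = 9.298 m.
Braking distance = v²/(2a) = 51.160 / 10.192 = 5.020 m.
Total stopping distance = 9.298 + 5.020 = 14.318 m, vs 25 m available — it stops with 25 − 14.318 = 10.682 m to spare.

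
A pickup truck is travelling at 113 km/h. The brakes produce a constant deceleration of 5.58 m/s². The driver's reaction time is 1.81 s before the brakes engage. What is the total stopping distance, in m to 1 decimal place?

113 km/h ÷ 3.6 = 31.3889 m/s.
Reaction distance = v·t_r = 31.3889 × 1.81 = 56.814 m.
Braking distance = v²/(2a) = 31.3889² / (2 × 5.580) = 985.263 / 11.160 = 88.285 m.
Total = 56.814 + 88.285 = 145.099 m.

Total stopping distance ≈ 145.1 m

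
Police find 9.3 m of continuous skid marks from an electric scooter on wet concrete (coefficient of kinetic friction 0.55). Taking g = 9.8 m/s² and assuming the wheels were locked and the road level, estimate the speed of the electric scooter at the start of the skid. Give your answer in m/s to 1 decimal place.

Deceleration a = μg = 0.55 × 9.8 = 5.390 m/s².
v = √(2a·d) = √(2 × 5.390 × 9.3) = √100.254 = 10.0127 m/s.

Initial speed ≈ 10.0 m/s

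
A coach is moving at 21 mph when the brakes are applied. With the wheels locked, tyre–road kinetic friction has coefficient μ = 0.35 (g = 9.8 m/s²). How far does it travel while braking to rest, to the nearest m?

21 mph × 0.44704 = 9.3878 m/s.
a = μg = 0.35 × 9.8 = 3.430 m/s².
Braking distance = v²/(2a) = 9.3878² / (2 × 3.430) = 88.131 / 6.860 = 12.847 m.

Braking distance ≈ 13 m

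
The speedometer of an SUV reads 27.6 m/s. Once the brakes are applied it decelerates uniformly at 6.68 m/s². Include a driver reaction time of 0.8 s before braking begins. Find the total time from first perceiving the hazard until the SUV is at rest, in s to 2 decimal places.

Total time ≈ 4.93 s

Braking time = v/a = 27.6000 / 6.680 = 4.132 s.
Total = 0.8 + 4.132 = 4.932 s.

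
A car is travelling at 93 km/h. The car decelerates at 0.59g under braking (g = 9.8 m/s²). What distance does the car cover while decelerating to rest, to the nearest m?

Braking distance ≈ 58 m

93 km/h ÷ 3.6 = 25.8333 m/s.
a = 0.59 × 9.8 = 5.782 m/s².
Braking distance = v²/(2a) = 25.8333² / (2 × 5.782) = 667.359 / 11.564 = 57.710 m.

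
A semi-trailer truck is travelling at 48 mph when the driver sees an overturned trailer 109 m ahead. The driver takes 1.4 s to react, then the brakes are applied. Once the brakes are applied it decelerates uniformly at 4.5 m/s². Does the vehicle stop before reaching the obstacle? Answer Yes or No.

Yes

48 mph × 0.44704 = 21.4579 m/s.
Reaction distance = 21.4579 × 1.4 = 30.041 m.
Braking distance = v²/(2a) = 460.441 / 9.000 = 51.160 m.
Total stopping distance = 30.041 + 51.160 = 81.201 m, vs 109 m available — it stops with 109 − 81.201 = 27.799 m to spare.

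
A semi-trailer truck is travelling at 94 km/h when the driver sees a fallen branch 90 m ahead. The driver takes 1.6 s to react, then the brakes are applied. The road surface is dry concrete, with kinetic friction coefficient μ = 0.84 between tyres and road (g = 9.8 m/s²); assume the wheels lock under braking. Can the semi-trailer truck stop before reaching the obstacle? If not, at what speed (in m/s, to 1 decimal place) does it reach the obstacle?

Yes — it stops about 6.8 m short of the obstacle, so it never reaches it

94 km/h ÷ 3.6 = 26.1111 m/s.
a = μg = 0.84 × 9.8 = 8.232 m/s².
Reaction distance = 26.1111 × 1.6 = 41.778 m.
Braking distance = v²/(2a) = 681.790 / 16.464 = 41.411 m.
Total stopping distance = 41.778 + 41.411 = 83.189 m, vs 90 m available — it stops with 90 − 83.189 = 6.811 m to spare.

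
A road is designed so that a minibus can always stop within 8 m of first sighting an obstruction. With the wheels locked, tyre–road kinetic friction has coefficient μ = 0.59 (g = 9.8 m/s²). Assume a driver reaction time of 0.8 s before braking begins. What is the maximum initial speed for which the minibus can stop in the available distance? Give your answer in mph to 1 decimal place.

a = μg = 0.59 × 9.8 = 5.782 m/s².
Stopping distance: v·t_r + v²/(2a) = 8 with t_r = 0.8 s and a = 5.782 m/s².
So v² + 9.251 v − 92.51 = 0.
Positive root: v = −a·t_r + √((a·t_r)² + 2a·d) = −4.626 + √(21.400 + 92.51) = 6.0469 m/s.
6.0469 m/s ÷ 0.44704 = 13.527 mph.

Maximum speed ≈ 13.5 mph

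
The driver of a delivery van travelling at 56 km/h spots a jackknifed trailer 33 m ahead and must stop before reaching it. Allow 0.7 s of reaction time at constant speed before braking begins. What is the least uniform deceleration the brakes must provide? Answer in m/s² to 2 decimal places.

Required deceleration ≈ 5.47 m/s²

56 km/h ÷ 3.6 = 15.5556 m/s.
Distance covered during reaction = 15.5556 × 0.7 = 10.889 m.
Distance available for braking: 33 − 10.889 = 22.111 m.
v² = 2a·d ⇒ a = v²/(2d) = 15.5556² / (2 × 22.111) = 241.977 / 44.222 = 5.4719 m/s².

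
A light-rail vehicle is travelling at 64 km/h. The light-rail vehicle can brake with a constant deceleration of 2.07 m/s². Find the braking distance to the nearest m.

64 km/h ÷ 3.6 = 17.7778 m/s.
Braking distance = v²/(2a) = 17.7778² / (2 × 2.070) = 316.050 / 4.140 = 76.341 m.

Braking distance ≈ 76 m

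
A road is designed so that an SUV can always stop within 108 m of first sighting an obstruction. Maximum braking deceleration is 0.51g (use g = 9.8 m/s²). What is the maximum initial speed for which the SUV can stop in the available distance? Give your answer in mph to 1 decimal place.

a = 0.51 × 9.8 = 4.998 m/s².
v²/(2a) = d ⇒ v = √(2 × 4.998 × 108) = √1079.57 = 32.8568 m/s.
32.8568 m/s ÷ 0.44704 = 73.499 mph.

Maximum speed ≈ 73.5 mph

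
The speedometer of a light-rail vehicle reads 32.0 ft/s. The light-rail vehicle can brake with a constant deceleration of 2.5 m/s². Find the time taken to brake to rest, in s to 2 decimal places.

32 ft/s × 0.3048 = 9.7536 m/s.
Braking time = v/a = 9.7536 / 2.500 = 3.901 s.

Braking time ≈ 3.90 s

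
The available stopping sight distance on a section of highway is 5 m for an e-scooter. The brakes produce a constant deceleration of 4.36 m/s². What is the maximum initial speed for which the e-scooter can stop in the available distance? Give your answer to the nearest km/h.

Maximum speed ≈ 24 km/h

v²/(2a) = d ⇒ v = √(2 × 4.360 × 5) = √43.60 = 6.6030 m/s.
6.6030 m/s × 3.6 = 23.771 km/h.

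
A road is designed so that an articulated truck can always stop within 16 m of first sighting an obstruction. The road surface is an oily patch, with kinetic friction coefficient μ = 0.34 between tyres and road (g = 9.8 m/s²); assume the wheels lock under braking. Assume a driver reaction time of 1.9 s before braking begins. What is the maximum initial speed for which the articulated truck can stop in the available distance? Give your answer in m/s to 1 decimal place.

a = μg = 0.34 × 9.8 = 3.332 m/s².
Stopping distance: v·t_r + v²/(2a) = 16 with t_r = 1.9 s and a = 3.332 m/s².
So v² + 12.662 v − 106.62 = 0.
Positive root: v = −a·t_r + √((a·t_r)² + 2a·d) = −6.331 + √(40.082 + 106.62) = 5.7811 m/s.

Maximum speed ≈ 5.8 m/s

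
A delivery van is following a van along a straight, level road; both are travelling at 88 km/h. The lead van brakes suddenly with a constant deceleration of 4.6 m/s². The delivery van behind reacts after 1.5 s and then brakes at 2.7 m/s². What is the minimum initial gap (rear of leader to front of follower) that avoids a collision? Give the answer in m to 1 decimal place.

88 km/h ÷ 3.6 = 24.4444 m/s.
Leader travels v²/(2a_L) = 597.529 / 9.200 = 64.949 m before stopping.
Follower covers v·t_r = 24.4444 × 1.5 = 36.667 m while reacting, then v²/(2a_F) = 597.529 / 5.400 = 110.654 m while braking, for a total of 36.667 + 110.654 = 147.321 m.
Since a_F ≤ a_L and the follower starts braking later, the follower is never slower than the leader, so the closest approach is when both have stopped.
Minimum gap = 147.321 − 64.949 = 82.372 m.

Minimum gap ≈ 82.4 m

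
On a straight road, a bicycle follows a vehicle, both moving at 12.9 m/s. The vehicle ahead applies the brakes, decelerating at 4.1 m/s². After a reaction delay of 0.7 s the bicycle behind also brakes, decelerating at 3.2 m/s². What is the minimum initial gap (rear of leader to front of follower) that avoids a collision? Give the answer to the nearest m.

Minimum gap ≈ 15 m

Leader travels v²/(2a_L) = 166.410 / 8.200 = 20.294 m before stopping.
Follower covers v·t_r = 12.9000 × 0.7 = 9.030 m while reacting, then v²/(2a_F) = 166.410 / 6.400 = 26.002 m while braking, for a total of 9.030 + 26.002 = 35.032 m.
Since a_F ≤ a_L and the follower starts braking later, the follower is never slower than the leader, so the closest approach is when both have stopped.
Minimum gap = 35.032 − 20.294 = 14.738 m.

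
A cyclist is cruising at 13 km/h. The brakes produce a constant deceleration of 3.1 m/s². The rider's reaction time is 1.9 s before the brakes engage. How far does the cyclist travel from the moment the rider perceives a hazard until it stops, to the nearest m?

Total stopping distance ≈ 9 m

13 km/h ÷ 3.6 = 3.6111 m/s.
Reaction distance = v·t_r = 3.6111 × 1.9 = 6.861 m.
Braking distance = v²/(2a) = 3.6111² / (2 × 3.100) = 13.040 / 6.200 = 2.103 m.
Total = 6.861 + 2.103 = 8.964 m.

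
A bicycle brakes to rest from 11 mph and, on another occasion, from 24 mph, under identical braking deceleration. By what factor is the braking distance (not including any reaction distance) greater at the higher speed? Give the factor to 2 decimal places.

Braking distance d = v²/(2a), so with a fixed, d ∝ v².
Factor = (24/11)² = 2.1818² = 4.7603.

Factor ≈ 4.76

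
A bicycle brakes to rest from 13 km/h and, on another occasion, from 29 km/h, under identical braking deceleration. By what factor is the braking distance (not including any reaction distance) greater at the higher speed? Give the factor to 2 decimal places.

Braking distance d = v²/(2a), so with a fixed, d ∝ v².
Factor = (29/13)² = 2.2308² = 4.9765.

Factor ≈ 4.98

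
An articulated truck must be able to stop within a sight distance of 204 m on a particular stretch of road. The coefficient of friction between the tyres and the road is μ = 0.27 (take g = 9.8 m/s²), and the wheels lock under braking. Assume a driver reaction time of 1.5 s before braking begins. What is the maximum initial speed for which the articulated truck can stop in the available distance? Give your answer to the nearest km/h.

Maximum speed ≈ 105 km/h

a = μg = 0.27 × 9.8 = 2.646 m/s².
Stopping distance: v·t_r + v²/(2a) = 204 with t_r = 1.5 s and a = 2.646 m/s².
So v² + 7.938 v − 1079.57 = 0.
Positive root: v = −a·t_r + √((a·t_r)² + 2a·d) = −3.969 + √(15.753 + 1079.57) = 29.1267 m/s.
29.1267 m/s × 3.6 = 104.856 km/h.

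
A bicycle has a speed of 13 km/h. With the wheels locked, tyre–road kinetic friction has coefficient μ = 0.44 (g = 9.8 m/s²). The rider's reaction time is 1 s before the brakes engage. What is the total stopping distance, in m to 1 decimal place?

13 km/h ÷ 3.6 = 3.6111 m/s.
a = μg = 0.44 × 9.8 = 4.312 m/s².
Reaction distance = v·t_r = 3.6111 × 1 = 3.611 m.
Braking distance = v²/(2a) = 3.6111² / (2 × 4.312) = 13.040 / 8.624 = 1.512 m.
Total = 3.611 + 1.512 = 5.123 m.

Total stopping distance ≈ 5.1 m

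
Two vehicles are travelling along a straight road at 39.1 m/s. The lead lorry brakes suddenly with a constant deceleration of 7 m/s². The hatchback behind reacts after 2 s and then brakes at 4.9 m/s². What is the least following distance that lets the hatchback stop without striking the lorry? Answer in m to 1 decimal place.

Leader travels v²/(2a_L) = 1528.810 / 14.000 = 109.201 m before stopping.
Follower covers v·t_r = 39.1000 × 2 = 78.200 m while reacting, then v²/(2a_F) = 1528.810 / 9.800 = 156.001 m while braking, for a total of 78.200 + 156.001 = 234.201 m.
Since a_F ≤ a_L and the follower starts braking later, the follower is never slower than the leader, so the closest approach is when both have stopped.
Minimum gap = 234.201 − 109.201 = 125.000 m.

Minimum gap ≈ 125.0 m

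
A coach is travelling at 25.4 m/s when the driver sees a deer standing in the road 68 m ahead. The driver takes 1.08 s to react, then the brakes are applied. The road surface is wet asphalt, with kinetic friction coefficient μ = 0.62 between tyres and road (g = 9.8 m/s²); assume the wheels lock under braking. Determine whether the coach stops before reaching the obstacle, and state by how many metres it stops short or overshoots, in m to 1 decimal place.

No — it overshoots by 12.5 m

a = μg = 0.62 × 9.8 = 6.076 m/s².
Reaction distance = 25.4000 × 1.08 = 27.432 m.
Braking distance = v²/(2a) = 645.160 / 12.152 = 53.091 m.
Total stopping distance = 27.432 + 53.091 = 80.523 m, vs 68 m available — it cannot stop in time and overshoots by 80.523 − 68 = 12.523 m.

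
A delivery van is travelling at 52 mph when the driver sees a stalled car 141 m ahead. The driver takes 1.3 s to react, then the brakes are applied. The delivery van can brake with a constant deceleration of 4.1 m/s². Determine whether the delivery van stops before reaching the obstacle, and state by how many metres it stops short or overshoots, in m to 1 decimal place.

52 mph × 0.44704 = 23.2461 m/s.
Reaction distance = 23.2461 × 1.3 = 30.220 m.
Braking distance = v²/(2a) = 540.381 / 8.200 = 65.900 m.
Total stopping distance = 30.220 + 65.900 = 96.120 m, vs 141 m available — it stops with 141 − 96.120 = 44.880 m to spare.

Yes — it stops 44.9 m short of the obstacle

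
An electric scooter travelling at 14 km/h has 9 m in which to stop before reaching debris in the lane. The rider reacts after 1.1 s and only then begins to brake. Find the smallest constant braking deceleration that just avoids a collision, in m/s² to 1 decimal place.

Required deceleration ≈ 1.6 m/s²

14 km/h ÷ 3.6 = 3.8889 m/s.
Distance covered during reaction = 3.8889 × 1.1 = 4.278 m.
Distance available for braking: 9 − 4.278 = 4.722 m.
v² = 2a·d ⇒ a = v²/(2d) = 3.8889² / (2 × 4.722) = 15.124 / 9.444 = 1.6014 m/s².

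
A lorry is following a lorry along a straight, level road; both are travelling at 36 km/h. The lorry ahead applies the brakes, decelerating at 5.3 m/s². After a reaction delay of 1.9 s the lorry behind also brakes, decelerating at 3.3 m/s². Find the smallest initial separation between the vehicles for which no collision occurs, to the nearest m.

36 km/h ÷ 3.6 = 10.0000 m/s.
Leader travels v²/(2a_L) = 100.000 / 10.600 = 9.434 m before stopping.
Follower covers v·t_r = 10.0000 × 1.9 = 19.000 m while reacting, then v²/(2a_F) = 100.000 / 6.600 = 15.152 m while braking, for a total of 19.000 + 15.152 = 34.152 m.
Since a_F ≤ a_L and the follower starts braking later, the follower is never slower than the leader, so the closest approach is when both have stopped.
Minimum gap = 34.152 − 9.434 = 24.718 m.

Minimum gap ≈ 25 m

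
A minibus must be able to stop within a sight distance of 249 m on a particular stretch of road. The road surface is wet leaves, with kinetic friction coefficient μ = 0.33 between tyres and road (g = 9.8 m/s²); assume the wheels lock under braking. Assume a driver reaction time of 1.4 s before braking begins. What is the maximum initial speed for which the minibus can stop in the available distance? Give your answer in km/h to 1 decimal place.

a = μg = 0.33 × 9.8 = 3.234 m/s².
Stopping distance: v·t_r + v²/(2a) = 249 with t_r = 1.4 s and a = 3.234 m/s².
So v² + 9.055 v − 1610.53 = 0.
Positive root: v = −a·t_r + √((a·t_r)² + 2a·d) = −4.528 + √(20.503 + 1610.53) = 35.8580 m/s.
35.8580 m/s × 3.6 = 129.089 km/h.

Maximum speed ≈ 129.1 km/h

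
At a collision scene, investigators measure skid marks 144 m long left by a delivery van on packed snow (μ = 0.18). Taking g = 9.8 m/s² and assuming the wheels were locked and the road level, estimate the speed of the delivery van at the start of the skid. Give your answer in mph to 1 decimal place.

Deceleration a = μg = 0.18 × 9.8 = 1.764 m/s².
v = √(2a·d) = √(2 × 1.764 × 144) = √508.032 = 22.5396 m/s.
= 22.5396 ÷ 0.44704 = 50.420 mph.

Initial speed ≈ 50.4 mph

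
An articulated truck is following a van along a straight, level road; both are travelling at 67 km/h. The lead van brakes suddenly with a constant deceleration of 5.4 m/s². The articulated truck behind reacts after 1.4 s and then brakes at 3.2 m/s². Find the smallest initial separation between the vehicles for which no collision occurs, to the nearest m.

67 km/h ÷ 3.6 = 18.6111 m/s.
Leader travels v²/(2a_L) = 346.373 / 10.800 = 32.072 m before stopping.
Follower covers v·t_r = 18.6111 × 1.4 = 26.056 m while reacting, then v²/(2a_F) = 346.373 / 6.400 = 54.121 m while braking, for a total of 26.056 + 54.121 = 80.177 m.
Since a_F ≤ a_L and the follower starts braking later, the follower is never slower than the leader, so the closest approach is when both have stopped.
Minimum gap = 80.177 − 32.072 = 48.105 m.

Minimum gap ≈ 48 m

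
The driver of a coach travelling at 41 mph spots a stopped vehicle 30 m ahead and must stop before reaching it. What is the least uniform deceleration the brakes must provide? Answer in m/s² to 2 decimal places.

Required deceleration ≈ 5.60 m/s²

41 mph × 0.44704 = 18.3286 m/s.
v² = 2a·d ⇒ a = v²/(2d) = 18.3286² / (2 × 30.000) = 335.938 / 60.000 = 5.5990 m/s².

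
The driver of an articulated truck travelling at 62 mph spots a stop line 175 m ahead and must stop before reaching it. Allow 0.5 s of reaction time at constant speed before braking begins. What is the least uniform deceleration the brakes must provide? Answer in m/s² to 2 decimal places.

Required deceleration ≈ 2.38 m/s²

62 mph × 0.44704 = 27.7165 m/s.
Distance covered during reaction = 27.7165 × 0.5 = 13.858 m.
Distance available for braking: 175 − 13.858 = 161.142 m.
v² = 2a·d ⇒ a = v²/(2d) = 27.7165² / (2 × 161.142) = 768.204 / 322.284 = 2.3836 m/s².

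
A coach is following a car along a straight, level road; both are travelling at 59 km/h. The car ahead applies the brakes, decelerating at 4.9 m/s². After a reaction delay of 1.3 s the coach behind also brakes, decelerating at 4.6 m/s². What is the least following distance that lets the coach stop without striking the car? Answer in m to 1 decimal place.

Minimum gap ≈ 23.1 m

59 km/h ÷ 3.6 = 16.3889 m/s.
Leader travels v²/(2a_L) = 268.596 / 9.800 = 27.408 m before stopping.
Follower covers v·t_r = 16.3889 × 1.3 = 21.306 m while reacting, then v²/(2a_F) = 268.596 / 9.200 = 29.195 m while braking, for a total of 21.306 + 29.195 = 50.501 m.
Since a_F ≤ a_L and the follower starts braking later, the follower is never slower than the leader, so the closest approach is when both have stopped.
Minimum gap = 50.501 − 27.408 = 23.093 m.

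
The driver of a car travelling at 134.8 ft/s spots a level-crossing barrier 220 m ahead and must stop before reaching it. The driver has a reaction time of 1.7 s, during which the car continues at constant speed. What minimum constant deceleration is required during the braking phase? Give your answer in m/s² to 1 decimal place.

134.8 ft/s × 0.3048 = 41.0870 m/s.
Distance covered during reaction = 41.0870 × 1.7 = 69.848 m.
Distance available for braking: 220 − 69.848 = 150.152 m.
v² = 2a·d ⇒ a = v²/(2d) = 41.0870² / (2 × 150.152) = 1688.142 / 300.304 = 5.6214 m/s².

Required deceleration ≈ 5.6 m/s²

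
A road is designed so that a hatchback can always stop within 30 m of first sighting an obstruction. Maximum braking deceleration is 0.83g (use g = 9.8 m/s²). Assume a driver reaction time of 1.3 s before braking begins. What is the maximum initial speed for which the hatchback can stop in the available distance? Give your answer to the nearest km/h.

Maximum speed ≈ 50 km/h

a = 0.83 × 9.8 = 8.134 m/s².
Stopping distance: v·t_r + v²/(2a) = 30 with t_r = 1.3 s and a = 8.134 m/s².
So v² + 21.148 v − 488.04 = 0.
Positive root: v = −a·t_r + √((a·t_r)² + 2a·d) = −10.574 + √(111.809 + 488.04) = 13.9178 m/s.
13.9178 m/s × 3.6 = 50.104 km/h.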